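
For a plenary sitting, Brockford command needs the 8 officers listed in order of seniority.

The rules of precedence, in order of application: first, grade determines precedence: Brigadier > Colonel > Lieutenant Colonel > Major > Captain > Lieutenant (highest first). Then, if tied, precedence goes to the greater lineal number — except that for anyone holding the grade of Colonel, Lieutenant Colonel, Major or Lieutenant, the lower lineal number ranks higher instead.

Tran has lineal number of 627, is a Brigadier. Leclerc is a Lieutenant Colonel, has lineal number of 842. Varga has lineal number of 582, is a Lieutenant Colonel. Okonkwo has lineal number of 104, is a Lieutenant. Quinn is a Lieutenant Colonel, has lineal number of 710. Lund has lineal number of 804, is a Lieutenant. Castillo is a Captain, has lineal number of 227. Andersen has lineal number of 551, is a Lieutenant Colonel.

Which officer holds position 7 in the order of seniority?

By grade: Tran (Brigadier); then Andersen, Varga, Quinn and Leclerc (Lieutenant Colonel); then Castillo (Captain); then Okonkwo and Lund (Lieutenant).
Among Andersen, Varga, Quinn and Leclerc, by lineal number (lower first) (reversed rule for this group): Andersen (551) before Varga (582) before Quinn (710) before Leclerc (842).
Among Okonkwo and Lund, by lineal number (lower first) (reversed rule for this group): Okonkwo (104) before Lund (804).
Order: Tran, Andersen, Varga, Quinn, Leclerc, Castillo, Okonkwo, Lund.

Okonkwo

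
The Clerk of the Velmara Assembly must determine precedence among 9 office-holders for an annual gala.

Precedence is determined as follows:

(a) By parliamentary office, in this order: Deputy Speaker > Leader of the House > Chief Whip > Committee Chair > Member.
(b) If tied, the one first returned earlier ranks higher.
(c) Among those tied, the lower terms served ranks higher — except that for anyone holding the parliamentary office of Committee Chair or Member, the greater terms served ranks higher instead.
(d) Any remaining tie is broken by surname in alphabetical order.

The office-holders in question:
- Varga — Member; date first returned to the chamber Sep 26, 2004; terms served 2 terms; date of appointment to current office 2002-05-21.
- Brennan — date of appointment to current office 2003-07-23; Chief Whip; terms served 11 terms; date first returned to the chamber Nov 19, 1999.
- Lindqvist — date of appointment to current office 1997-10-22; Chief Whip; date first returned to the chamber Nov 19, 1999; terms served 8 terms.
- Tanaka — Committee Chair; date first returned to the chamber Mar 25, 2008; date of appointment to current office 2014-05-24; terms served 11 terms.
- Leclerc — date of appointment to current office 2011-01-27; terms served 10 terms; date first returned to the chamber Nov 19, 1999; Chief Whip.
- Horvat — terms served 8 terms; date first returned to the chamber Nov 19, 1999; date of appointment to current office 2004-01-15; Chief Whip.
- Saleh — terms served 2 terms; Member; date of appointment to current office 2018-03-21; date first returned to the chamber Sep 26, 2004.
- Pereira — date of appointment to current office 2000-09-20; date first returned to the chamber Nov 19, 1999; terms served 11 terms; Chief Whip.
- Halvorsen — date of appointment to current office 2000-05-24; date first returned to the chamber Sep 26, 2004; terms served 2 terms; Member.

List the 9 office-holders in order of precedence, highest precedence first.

Horvat, Lindqvist, Leclerc, Brennan, Pereira, Tanaka, Halvorsen, Saleh, Varga

By parliamentary office: Horvat, Lindqvist, Leclerc, Brennan and Pereira (Chief Whip); then Tanaka (Committee Chair); then Halvorsen, Saleh and Varga (Member).
Horvat, Lindqvist, Leclerc, Brennan and Pereira all have date first returned to the chamber Nov 19, 1999, so the next rule applies.
Among Horvat, Lindqvist, Leclerc, Brennan and Pereira, by terms served (lower first): Horvat and Lindqvist (8 terms) before Leclerc (10 terms) before Brennan and Pereira (11 terms).
Among Horvat and Lindqvist, alphabetically by surname: Horvat before Lindqvist.
Among Brennan and Pereira, alphabetically by surname: Brennan before Pereira.
Halvorsen, Saleh and Varga all have date first returned to the chamber Sep 26, 2004, so the next rule applies.
Halvorsen, Saleh and Varga all have terms served 2 terms, so the next rule applies.
Among Halvorsen, Saleh and Varga, alphabetically by surname: Halvorsen before Saleh before Varga.
Full order: Horvat, Lindqvist, Leclerc, Brennan, Pereira, Tanaka, Halvorsen, Saleh, Varga.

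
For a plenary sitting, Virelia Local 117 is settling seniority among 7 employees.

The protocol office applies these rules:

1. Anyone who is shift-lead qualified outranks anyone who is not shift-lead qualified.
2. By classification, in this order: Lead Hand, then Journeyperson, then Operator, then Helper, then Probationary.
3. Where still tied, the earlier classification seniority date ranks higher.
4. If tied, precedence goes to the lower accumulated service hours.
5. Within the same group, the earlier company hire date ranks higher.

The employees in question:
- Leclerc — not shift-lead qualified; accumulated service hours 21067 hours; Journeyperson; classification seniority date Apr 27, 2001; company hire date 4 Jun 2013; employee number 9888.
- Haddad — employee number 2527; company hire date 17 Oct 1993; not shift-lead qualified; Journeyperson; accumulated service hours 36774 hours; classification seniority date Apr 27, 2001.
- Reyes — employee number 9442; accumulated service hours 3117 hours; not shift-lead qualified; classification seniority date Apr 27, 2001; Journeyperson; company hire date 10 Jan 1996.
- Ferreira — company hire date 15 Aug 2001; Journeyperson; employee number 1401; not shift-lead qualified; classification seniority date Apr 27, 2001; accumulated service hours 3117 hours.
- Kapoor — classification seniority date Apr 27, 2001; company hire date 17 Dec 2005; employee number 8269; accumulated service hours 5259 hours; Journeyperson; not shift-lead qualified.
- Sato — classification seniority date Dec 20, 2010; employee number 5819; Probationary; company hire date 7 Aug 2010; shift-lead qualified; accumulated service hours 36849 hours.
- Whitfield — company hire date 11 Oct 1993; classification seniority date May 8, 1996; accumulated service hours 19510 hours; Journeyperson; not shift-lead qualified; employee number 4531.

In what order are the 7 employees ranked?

Sato, Whitfield, Reyes, Ferreira, Kapoor, Leclerc, Haddad

By the first rule: Sato (shift-lead qualified); then Whitfield, Reyes, Ferreira, Kapoor, Leclerc and Haddad (each not shift-lead qualified).
Whitfield, Reyes, Ferreira, Kapoor, Leclerc and Haddad are each Journeyperson, so the next rule applies.
Among Whitfield, Reyes, Ferreira, Kapoor, Leclerc and Haddad, by classification seniority date (earlier first): Whitfield (May 8, 1996) before Reyes, Ferreira, Kapoor, Leclerc and Haddad (Apr 27, 2001).
Among Reyes, Ferreira, Kapoor, Leclerc and Haddad, by accumulated service hours (lower first): Reyes and Ferreira (3117 hours) before Kapoor (5259 hours) before Leclerc (21067 hours) before Haddad (36774 hours).
Among Reyes and Ferreira, by company hire date (earlier first): Reyes (10 Jan 1996) before Ferreira (15 Aug 2001).
Full order: Sato, Whitfield, Reyes, Ferreira, Kapoor, Leclerc, Haddad.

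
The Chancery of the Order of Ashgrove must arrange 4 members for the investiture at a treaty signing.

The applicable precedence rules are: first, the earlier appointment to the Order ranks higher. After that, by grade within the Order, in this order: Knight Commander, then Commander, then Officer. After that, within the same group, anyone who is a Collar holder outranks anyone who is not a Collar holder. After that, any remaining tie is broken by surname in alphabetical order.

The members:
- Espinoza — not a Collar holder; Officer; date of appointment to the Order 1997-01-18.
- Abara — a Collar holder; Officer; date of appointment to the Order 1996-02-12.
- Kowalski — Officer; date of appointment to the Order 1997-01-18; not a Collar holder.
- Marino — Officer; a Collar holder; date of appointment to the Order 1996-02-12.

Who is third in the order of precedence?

By date of appointment to the Order (earlier first): Abara and Marino (both 1996-02-12); then Espinoza and Kowalski (both 1997-01-18).
Abara and Marino are each Officer, so the next rule applies.
Abara and Marino are each a Collar holder, so the next rule applies.
Among Abara and Marino, alphabetically by surname: Abara before Marino.
Espinoza and Kowalski are each Officer, so the next rule applies.
Espinoza and Kowalski are each not a Collar holder, so the next rule applies.
Among Espinoza and Kowalski, alphabetically by surname: Espinoza before Kowalski.
Order: Abara, Marino, Espinoza, Kowalski.

Espinoza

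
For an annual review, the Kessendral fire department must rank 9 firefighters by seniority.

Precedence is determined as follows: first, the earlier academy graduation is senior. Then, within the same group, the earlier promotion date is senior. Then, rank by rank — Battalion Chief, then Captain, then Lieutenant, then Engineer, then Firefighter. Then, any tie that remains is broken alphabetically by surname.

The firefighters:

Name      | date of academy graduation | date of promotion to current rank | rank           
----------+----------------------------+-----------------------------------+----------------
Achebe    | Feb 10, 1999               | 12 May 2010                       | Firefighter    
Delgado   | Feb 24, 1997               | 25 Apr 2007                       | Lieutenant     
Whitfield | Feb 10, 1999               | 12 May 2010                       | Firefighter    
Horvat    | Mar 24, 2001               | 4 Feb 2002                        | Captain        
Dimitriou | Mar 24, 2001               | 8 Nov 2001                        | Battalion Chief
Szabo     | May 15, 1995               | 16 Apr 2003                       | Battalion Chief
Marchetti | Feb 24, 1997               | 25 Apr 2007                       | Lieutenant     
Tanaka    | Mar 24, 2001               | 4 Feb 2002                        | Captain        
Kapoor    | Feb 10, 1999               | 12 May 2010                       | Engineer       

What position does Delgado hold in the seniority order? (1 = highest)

2

By date of academy graduation (earlier first): Szabo (May 15, 1995); then Delgado and Marchetti (both Feb 24, 1997); then Kapoor, Achebe and Whitfield (each Feb 10, 1999); then Dimitriou, Horvat and Tanaka (each Mar 24, 2001).
Delgado and Marchetti both have date of promotion to current rank 25 Apr 2007, so the next rule applies.
Delgado and Marchetti are each Lieutenant, so the next rule applies.
Among Delgado and Marchetti, alphabetically by surname: Delgado before Marchetti.
Kapoor, Achebe and Whitfield all have date of promotion to current rank 12 May 2010, so the next rule applies.
Among Kapoor, Achebe and Whitfield, by rank: Kapoor (Engineer) before Achebe and Whitfield (Firefighter).
Among Achebe and Whitfield, alphabetically by surname: Achebe before Whitfield.
Among Dimitriou, Horvat and Tanaka, by date of promotion to current rank (earlier first): Dimitriou (8 Nov 2001) before Horvat and Tanaka (4 Feb 2002).
Horvat and Tanaka are each Captain, so the next rule applies.
Among Horvat and Tanaka, alphabetically by surname: Horvat before Tanaka.
Order: Szabo, Delgado, Marchetti, Kapoor, Achebe, Whitfield, Dimitriou, Horvat, Tanaka. So position 2.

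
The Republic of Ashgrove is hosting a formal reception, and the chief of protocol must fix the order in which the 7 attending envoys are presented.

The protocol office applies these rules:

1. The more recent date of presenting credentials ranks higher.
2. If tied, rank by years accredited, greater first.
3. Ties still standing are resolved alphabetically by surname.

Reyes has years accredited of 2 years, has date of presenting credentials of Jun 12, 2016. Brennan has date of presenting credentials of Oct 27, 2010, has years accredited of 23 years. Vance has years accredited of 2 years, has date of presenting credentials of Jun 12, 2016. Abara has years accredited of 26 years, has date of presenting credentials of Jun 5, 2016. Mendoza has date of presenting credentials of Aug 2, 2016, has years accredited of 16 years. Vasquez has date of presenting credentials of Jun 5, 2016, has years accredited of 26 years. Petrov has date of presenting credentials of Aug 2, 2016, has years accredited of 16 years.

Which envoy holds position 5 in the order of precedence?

Abara

By date of presenting credentials (later first): Mendoza and Petrov (both Aug 2, 2016); then Reyes and Vance (both Jun 12, 2016); then Abara and Vasquez (both Jun 5, 2016); then Brennan (Oct 27, 2010).
Mendoza and Petrov both have years accredited 16 years, so the next rule applies.
Among Mendoza and Petrov, alphabetically by surname: Mendoza before Petrov.
Reyes and Vance both have years accredited 2 years, so the next rule applies.
Among Reyes and Vance, alphabetically by surname: Reyes before Vance.
Abara and Vasquez both have years accredited 26 years, so the next rule applies.
Among Abara and Vasquez, alphabetically by surname: Abara before Vasquez.
Order: Mendoza, Petrov, Reyes, Vance, Abara, Vasquez, Brennan.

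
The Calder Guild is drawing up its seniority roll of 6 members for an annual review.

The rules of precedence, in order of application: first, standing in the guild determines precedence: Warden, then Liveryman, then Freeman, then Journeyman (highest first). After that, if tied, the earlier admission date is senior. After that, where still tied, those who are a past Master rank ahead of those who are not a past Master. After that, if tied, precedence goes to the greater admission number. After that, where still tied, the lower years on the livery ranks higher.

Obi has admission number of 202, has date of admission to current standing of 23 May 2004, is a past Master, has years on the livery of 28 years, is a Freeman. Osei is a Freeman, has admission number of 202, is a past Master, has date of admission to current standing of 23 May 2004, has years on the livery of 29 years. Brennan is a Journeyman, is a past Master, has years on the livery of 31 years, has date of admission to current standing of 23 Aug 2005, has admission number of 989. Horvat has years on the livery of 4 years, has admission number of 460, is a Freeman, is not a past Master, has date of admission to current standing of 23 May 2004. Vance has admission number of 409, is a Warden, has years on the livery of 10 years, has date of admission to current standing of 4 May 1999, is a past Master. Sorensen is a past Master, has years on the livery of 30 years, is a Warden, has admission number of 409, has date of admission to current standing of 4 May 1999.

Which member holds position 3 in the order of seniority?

By standing in the guild: Vance and Sorensen (Warden); then Obi, Osei and Horvat (Freeman); then Brennan (Journeyman).
Vance and Sorensen both have date of admission to current standing 4 May 1999, so the next rule applies.
Vance and Sorensen are each a past Master, so the next rule applies.
Vance and Sorensen both have admission number 409, so the next rule applies.
Among Vance and Sorensen, by years on the livery (lower first): Vance (10 years) before Sorensen (30 years).
Obi, Osei and Horvat all have date of admission to current standing 23 May 2004, so the next rule applies.
Among Obi, Osei and Horvat, a past Master before not a past Master: Obi and Osei (a past Master) before Horvat (not a past Master).
Obi and Osei both have admission number 202, so the next rule applies.
Among Obi and Osei, by years on the livery (lower first): Obi (28 years) before Osei (29 years).
Order: Vance, Sorensen, Obi, Osei, Horvat, Brennan.

Obi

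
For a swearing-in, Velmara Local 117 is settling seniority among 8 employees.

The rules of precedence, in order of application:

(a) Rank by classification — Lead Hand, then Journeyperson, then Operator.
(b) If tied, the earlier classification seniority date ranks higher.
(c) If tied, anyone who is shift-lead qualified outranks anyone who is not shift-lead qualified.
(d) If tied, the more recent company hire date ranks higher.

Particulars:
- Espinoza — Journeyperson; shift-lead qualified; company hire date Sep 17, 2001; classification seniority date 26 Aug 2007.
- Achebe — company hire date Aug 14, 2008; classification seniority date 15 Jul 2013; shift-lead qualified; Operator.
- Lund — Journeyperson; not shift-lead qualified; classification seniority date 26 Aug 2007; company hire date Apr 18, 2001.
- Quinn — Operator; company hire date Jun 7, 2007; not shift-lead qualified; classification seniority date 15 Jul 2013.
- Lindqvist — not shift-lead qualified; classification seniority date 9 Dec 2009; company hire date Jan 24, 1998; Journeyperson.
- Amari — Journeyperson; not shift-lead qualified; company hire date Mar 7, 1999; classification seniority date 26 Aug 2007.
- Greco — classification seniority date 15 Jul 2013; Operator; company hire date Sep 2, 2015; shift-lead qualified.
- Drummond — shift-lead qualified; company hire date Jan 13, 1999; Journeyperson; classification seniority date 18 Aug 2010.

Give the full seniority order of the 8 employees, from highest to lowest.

Espinoza, Lund, Amari, Lindqvist, Drummond, Greco, Achebe, Quinn

By classification: Espinoza, Lund, Amari, Lindqvist and Drummond (Journeyperson); then Greco, Achebe and Quinn (Operator).
Among Espinoza, Lund, Amari, Lindqvist and Drummond, by classification seniority date (earlier first): Espinoza, Lund and Amari (26 Aug 2007) before Lindqvist (9 Dec 2009) before Drummond (18 Aug 2010).
Among Espinoza, Lund and Amari, shift-lead qualified before not shift-lead qualified: Espinoza (shift-lead qualified) before Lund and Amari (not shift-lead qualified).
Among Lund and Amari, by company hire date (later first): Lund (Apr 18, 2001) before Amari (Mar 7, 1999).
Greco, Achebe and Quinn all have classification seniority date 15 Jul 2013, so the next rule applies.
Among Greco, Achebe and Quinn, shift-lead qualified before not shift-lead qualified: Greco and Achebe (shift-lead qualified) before Quinn (not shift-lead qualified).
Among Greco and Achebe, by company hire date (later first): Greco (Sep 2, 2015) before Achebe (Aug 14, 2008).
Full order: Espinoza, Lund, Amari, Lindqvist, Drummond, Greco, Achebe, Quinn.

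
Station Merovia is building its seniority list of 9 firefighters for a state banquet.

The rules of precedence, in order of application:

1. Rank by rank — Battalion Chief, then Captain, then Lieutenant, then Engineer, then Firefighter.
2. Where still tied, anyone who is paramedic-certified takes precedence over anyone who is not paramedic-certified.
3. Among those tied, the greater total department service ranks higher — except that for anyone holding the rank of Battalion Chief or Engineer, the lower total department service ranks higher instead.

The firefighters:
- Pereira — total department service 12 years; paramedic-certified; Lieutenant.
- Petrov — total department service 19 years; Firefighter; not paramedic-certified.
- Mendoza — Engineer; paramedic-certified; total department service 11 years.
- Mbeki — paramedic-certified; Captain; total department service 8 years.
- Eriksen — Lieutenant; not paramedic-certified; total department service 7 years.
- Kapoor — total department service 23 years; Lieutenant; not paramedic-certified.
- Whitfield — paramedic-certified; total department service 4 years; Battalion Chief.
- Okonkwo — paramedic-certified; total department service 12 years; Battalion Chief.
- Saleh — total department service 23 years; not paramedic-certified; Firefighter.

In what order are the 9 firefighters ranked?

Whitfield, Okonkwo, Mbeki, Pereira, Kapoor, Eriksen, Mendoza, Saleh, Petrov

By rank: Whitfield and Okonkwo (Battalion Chief); then Mbeki (Captain); then Pereira, Kapoor and Eriksen (Lieutenant); then Mendoza (Engineer); then Saleh and Petrov (Firefighter).
Whitfield and Okonkwo are each paramedic-certified, so the next rule applies.
Among Whitfield and Okonkwo, by total department service (lower first) (reversed rule for this group): Whitfield (4 years) before Okonkwo (12 years).
Among Pereira, Kapoor and Eriksen, paramedic-certified before not paramedic-certified: Pereira (paramedic-certified) before Kapoor and Eriksen (not paramedic-certified).
Among Kapoor and Eriksen, by total department service (higher first): Kapoor (23 years) before Eriksen (7 years).
Saleh and Petrov are each not paramedic-certified, so the next rule applies.
Among Saleh and Petrov, by total department service (higher first): Saleh (23 years) before Petrov (19 years).
Full order: Whitfield, Okonkwo, Mbeki, Pereira, Kapoor, Eriksen, Mendoza, Saleh, Petrov.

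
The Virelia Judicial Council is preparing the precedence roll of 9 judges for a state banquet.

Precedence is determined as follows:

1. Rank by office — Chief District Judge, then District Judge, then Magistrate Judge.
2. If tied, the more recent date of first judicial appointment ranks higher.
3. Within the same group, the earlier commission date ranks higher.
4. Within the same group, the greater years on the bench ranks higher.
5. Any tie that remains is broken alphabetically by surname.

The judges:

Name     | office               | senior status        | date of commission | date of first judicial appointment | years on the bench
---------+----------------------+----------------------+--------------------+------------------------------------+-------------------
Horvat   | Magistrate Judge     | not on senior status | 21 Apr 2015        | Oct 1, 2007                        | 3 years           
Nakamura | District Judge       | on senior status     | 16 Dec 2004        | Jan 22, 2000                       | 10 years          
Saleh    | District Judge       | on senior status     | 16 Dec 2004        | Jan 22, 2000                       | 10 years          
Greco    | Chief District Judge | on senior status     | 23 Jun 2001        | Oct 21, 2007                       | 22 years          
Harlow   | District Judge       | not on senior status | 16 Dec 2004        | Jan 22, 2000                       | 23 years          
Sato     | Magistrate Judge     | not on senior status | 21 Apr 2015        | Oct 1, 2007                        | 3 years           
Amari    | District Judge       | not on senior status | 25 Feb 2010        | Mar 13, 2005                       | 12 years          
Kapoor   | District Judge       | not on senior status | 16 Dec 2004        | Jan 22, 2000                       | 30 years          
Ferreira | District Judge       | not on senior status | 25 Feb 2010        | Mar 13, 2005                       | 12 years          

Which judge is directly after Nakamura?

By office: Greco (Chief District Judge); then Amari, Ferreira, Kapoor, Harlow, Nakamura and Saleh (District Judge); then Horvat and Sato (Magistrate Judge).
Among Amari, Ferreira, Kapoor, Harlow, Nakamura and Saleh, by date of first judicial appointment (later first): Amari and Ferreira (Mar 13, 2005) before Kapoor, Harlow, Nakamura and Saleh (Jan 22, 2000).
Amari and Ferreira both have date of commission 25 Feb 2010, so the next rule applies.
Amari and Ferreira both have years on the bench 12 years, so the next rule applies.
Among Amari and Ferreira, alphabetically by surname: Amari before Ferreira.
Kapoor, Harlow, Nakamura and Saleh all have date of commission 16 Dec 2004, so the next rule applies.
Among Kapoor, Harlow, Nakamura and Saleh, by years on the bench (higher first): Kapoor (30 years) before Harlow (23 years) before Nakamura and Saleh (10 years).
Among Nakamura and Saleh, alphabetically by surname: Nakamura before Saleh.
Horvat and Sato both have date of first judicial appointment Oct 1, 2007, so the next rule applies.
Horvat and Sato both have date of commission 21 Apr 2015, so the next rule applies.
Horvat and Sato both have years on the bench 3 years, so the next rule applies.
Among Horvat and Sato, alphabetically by surname: Horvat before Sato.
Order: Greco, Amari, Ferreira, Kapoor, Harlow, Nakamura, Saleh, Horvat, Sato.

Saleh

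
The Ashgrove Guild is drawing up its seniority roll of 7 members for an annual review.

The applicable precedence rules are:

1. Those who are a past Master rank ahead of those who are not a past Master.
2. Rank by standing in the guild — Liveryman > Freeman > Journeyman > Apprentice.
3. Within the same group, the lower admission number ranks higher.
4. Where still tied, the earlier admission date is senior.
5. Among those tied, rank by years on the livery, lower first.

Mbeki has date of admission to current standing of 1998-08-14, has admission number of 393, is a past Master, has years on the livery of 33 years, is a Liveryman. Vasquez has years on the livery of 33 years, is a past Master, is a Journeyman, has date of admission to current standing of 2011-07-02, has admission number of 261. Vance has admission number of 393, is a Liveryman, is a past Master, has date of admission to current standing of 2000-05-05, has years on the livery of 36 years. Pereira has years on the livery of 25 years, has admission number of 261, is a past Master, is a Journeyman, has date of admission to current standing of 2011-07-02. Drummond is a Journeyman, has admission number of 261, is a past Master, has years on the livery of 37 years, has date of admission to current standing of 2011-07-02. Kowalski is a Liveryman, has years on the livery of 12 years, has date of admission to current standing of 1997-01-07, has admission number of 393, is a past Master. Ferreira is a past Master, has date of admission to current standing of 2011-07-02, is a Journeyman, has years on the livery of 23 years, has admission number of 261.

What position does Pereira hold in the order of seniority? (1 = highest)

By the first rule: Kowalski, Mbeki, Vance, Ferreira, Pereira, Vasquez and Drummond (each a past Master).
Among Kowalski, Mbeki, Vance, Ferreira, Pereira, Vasquez and Drummond, by standing in the guild: Kowalski, Mbeki and Vance (Liveryman) before Ferreira, Pereira, Vasquez and Drummond (Journeyman).
Kowalski, Mbeki and Vance all have admission number 393, so the next rule applies.
Among Kowalski, Mbeki and Vance, by date of admission to current standing (earlier first): Kowalski (1997-01-07) before Mbeki (1998-08-14) before Vance (2000-05-05).
Ferreira, Pereira, Vasquez and Drummond all have admission number 261, so the next rule applies.
Ferreira, Pereira, Vasquez and Drummond all have date of admission to current standing 2011-07-02, so the next rule applies.
Among Ferreira, Pereira, Vasquez and Drummond, by years on the livery (lower first): Ferreira (23 years) before Pereira (25 years) before Vasquez (33 years) before Drummond (37 years).
Order: Kowalski, Mbeki, Vance, Ferreira, Pereira, Vasquez, Drummond. So position 5.

5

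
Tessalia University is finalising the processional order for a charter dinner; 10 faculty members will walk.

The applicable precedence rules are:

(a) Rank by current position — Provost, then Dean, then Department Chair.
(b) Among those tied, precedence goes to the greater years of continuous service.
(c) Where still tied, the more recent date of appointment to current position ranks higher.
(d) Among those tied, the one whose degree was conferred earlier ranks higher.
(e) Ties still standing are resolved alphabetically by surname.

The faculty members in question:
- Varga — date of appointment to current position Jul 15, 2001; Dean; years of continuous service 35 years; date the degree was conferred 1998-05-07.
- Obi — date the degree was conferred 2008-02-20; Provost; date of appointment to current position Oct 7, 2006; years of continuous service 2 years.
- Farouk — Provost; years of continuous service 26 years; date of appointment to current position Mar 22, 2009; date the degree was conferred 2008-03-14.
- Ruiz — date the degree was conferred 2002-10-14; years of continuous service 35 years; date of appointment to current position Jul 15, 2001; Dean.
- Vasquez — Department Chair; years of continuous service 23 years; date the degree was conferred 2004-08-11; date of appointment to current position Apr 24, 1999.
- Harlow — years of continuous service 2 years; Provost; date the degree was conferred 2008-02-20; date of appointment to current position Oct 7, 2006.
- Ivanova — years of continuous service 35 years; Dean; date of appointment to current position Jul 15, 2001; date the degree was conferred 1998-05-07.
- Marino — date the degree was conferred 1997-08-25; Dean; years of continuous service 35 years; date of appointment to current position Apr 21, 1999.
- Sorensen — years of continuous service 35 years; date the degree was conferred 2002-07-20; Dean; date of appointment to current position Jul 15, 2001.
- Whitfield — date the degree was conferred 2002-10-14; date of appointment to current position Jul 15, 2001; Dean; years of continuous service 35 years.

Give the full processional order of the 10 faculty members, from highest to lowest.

By current position: Farouk, Harlow and Obi (Provost); then Ivanova, Varga, Sorensen, Ruiz, Whitfield and Marino (Dean); then Vasquez (Department Chair).
Among Farouk, Harlow and Obi, by years of continuous service (higher first): Farouk (26 years) before Harlow and Obi (2 years).
Harlow and Obi both have date of appointment to current position Oct 7, 2006, so the next rule applies.
Harlow and Obi both have date the degree was conferred 2008-02-20, so the next rule applies.
Among Harlow and Obi, alphabetically by surname: Harlow before Obi.
Ivanova, Varga, Sorensen, Ruiz, Whitfield and Marino all have years of continuous service 35 years, so the next rule applies.
Among Ivanova, Varga, Sorensen, Ruiz, Whitfield and Marino, by date of appointment to current position (later first): Ivanova, Varga, Sorensen, Ruiz and Whitfield (Jul 15, 2001) before Marino (Apr 21, 1999).
Among Ivanova, Varga, Sorensen, Ruiz and Whitfield, by date the degree was conferred (earlier first): Ivanova and Varga (1998-05-07) before Sorensen (2002-07-20) before Ruiz and Whitfield (2002-10-14).
Among Ivanova and Varga, alphabetically by surname: Ivanova before Varga.
Among Ruiz and Whitfield, alphabetically by surname: Ruiz before Whitfield.
Full order: Farouk, Harlow, Obi, Ivanova, Varga, Sorensen, Ruiz, Whitfield, Marino, Vasquez.

Farouk, Harlow, Obi, Ivanova, Varga, Sorensen, Ruiz, Whitfield, Marino, Vasquez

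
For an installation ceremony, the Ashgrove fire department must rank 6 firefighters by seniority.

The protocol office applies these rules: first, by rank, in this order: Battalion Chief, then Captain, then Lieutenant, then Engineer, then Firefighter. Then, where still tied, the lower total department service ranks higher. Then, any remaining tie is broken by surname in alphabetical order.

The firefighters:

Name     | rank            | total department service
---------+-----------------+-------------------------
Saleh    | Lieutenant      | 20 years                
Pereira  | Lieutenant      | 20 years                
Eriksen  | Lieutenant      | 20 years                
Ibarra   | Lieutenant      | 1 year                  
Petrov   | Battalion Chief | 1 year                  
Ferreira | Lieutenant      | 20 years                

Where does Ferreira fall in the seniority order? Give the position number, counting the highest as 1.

4

By rank: Petrov (Battalion Chief); then Ibarra, Eriksen, Ferreira, Pereira and Saleh (Lieutenant).
Among Ibarra, Eriksen, Ferreira, Pereira and Saleh, by total department service (lower first): Ibarra (1 year) before Eriksen, Ferreira, Pereira and Saleh (20 years).
Among Eriksen, Ferreira, Pereira and Saleh, alphabetically by surname: Eriksen before Ferreira before Pereira before Saleh.
Order: Petrov, Ibarra, Eriksen, Ferreira, Pereira, Saleh. So position 4.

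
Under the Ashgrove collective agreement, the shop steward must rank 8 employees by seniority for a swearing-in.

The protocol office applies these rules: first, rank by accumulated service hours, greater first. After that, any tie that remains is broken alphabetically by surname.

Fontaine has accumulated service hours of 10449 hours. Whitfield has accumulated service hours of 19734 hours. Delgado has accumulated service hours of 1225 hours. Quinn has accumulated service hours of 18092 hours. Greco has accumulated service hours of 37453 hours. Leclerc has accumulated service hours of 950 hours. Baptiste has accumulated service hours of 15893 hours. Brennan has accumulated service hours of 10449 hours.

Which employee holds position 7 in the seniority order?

Delgado

By accumulated service hours (higher first): Greco (37453 hours); then Whitfield (19734 hours); then Quinn (18092 hours); then Baptiste (15893 hours); then Brennan and Fontaine (both 10449 hours); then Delgado (1225 hours); then Leclerc (950 hours).
Among Brennan and Fontaine, alphabetically by surname: Brennan before Fontaine.
Order: Greco, Whitfield, Quinn, Baptiste, Brennan, Fontaine, Delgado, Leclerc.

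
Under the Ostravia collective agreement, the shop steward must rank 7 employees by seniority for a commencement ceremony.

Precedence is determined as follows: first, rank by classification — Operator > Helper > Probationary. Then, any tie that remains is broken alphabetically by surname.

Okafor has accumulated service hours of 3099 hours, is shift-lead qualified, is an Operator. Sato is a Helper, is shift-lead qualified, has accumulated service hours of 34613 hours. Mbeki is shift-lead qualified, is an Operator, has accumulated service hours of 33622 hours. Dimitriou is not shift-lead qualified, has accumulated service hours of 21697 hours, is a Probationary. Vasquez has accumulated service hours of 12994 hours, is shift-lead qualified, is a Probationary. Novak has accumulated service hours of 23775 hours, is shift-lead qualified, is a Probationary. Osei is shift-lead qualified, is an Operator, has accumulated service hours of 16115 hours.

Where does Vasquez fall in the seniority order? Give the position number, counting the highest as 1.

By classification: Mbeki, Okafor and Osei (Operator); then Sato (Helper); then Dimitriou, Novak and Vasquez (Probationary).
Among Mbeki, Okafor and Osei, alphabetically by surname: Mbeki before Okafor before Osei.
Among Dimitriou, Novak and Vasquez, alphabetically by surname: Dimitriou before Novak before Vasquez.
Order: Mbeki, Okafor, Osei, Sato, Dimitriou, Novak, Vasquez. So position 7.

7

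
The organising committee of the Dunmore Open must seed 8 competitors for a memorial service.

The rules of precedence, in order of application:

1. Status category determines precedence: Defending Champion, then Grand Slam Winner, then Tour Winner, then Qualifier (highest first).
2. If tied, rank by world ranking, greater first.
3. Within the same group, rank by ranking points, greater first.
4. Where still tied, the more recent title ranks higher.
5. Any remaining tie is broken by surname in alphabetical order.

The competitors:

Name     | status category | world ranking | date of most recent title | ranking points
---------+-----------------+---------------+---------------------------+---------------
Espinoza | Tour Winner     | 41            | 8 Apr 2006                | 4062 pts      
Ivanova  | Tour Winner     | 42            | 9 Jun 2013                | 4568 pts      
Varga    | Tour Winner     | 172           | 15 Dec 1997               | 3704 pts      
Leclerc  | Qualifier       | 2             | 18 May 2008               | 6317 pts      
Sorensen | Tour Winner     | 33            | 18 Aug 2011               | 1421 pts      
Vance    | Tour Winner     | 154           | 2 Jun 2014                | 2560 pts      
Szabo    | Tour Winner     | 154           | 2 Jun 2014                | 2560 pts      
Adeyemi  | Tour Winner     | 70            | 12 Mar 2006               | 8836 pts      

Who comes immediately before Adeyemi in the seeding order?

Vance

By status category: Varga, Szabo, Vance, Adeyemi, Ivanova, Espinoza and Sorensen (Tour Winner); then Leclerc (Qualifier).
Among Varga, Szabo, Vance, Adeyemi, Ivanova, Espinoza and Sorensen, by world ranking (higher first): Varga (172) before Szabo and Vance (154) before Adeyemi (70) before Ivanova (42) before Espinoza (41) before Sorensen (33).
Szabo and Vance both have ranking points 2560 pts, so the next rule applies.
Szabo and Vance both have date of most recent title 2 Jun 2014, so the next rule applies.
Among Szabo and Vance, alphabetically by surname: Szabo before Vance.
Order: Varga, Szabo, Vance, Adeyemi, Ivanova, Espinoza, Sorensen, Leclerc.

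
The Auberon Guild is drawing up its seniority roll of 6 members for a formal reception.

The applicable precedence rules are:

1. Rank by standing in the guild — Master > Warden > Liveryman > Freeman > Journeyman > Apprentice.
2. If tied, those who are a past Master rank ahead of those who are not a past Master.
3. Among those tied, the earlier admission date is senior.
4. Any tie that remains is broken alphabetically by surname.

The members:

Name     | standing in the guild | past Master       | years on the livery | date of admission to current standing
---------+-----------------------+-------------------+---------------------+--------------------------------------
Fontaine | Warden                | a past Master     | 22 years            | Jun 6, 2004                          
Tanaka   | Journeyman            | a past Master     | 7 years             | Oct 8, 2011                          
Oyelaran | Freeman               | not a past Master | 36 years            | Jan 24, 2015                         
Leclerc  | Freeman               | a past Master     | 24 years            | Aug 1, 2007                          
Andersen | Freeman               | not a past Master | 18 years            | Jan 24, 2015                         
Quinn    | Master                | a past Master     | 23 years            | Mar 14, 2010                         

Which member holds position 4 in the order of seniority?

Andersen

By standing in the guild: Quinn (Master); then Fontaine (Warden); then Leclerc, Andersen and Oyelaran (Freeman); then Tanaka (Journeyman).
Among Leclerc, Andersen and Oyelaran, a past Master before not a past Master: Leclerc (a past Master) before Andersen and Oyelaran (not a past Master).
Andersen and Oyelaran both have date of admission to current standing Jan 24, 2015, so the next rule applies.
Among Andersen and Oyelaran, alphabetically by surname: Andersen before Oyelaran.
Order: Quinn, Fontaine, Leclerc, Andersen, Oyelaran, Tanaka.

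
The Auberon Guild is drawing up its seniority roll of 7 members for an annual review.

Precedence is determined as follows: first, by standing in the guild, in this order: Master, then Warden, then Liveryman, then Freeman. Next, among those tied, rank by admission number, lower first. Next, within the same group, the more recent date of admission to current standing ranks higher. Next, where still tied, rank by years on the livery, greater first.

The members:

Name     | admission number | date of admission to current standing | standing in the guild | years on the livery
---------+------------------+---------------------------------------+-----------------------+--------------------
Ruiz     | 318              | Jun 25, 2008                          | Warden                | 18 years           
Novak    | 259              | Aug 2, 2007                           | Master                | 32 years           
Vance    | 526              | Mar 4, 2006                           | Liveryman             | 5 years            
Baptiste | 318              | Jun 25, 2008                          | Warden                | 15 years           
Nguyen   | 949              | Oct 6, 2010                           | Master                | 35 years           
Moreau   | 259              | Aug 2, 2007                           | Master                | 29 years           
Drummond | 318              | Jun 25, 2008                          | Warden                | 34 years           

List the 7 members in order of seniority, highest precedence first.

Novak, Moreau, Nguyen, Drummond, Ruiz, Baptiste, Vance

By standing in the guild: Novak, Moreau and Nguyen (Master); then Drummond, Ruiz and Baptiste (Warden); then Vance (Liveryman).
Among Novak, Moreau and Nguyen, by admission number (lower first): Novak and Moreau (259) before Nguyen (949).
Novak and Moreau both have date of admission to current standing Aug 2, 2007, so the next rule applies.
Among Novak and Moreau, by years on the livery (higher first): Novak (32 years) before Moreau (29 years).
Drummond, Ruiz and Baptiste all have admission number 318, so the next rule applies.
Drummond, Ruiz and Baptiste all have date of admission to current standing Jun 25, 2008, so the next rule applies.
Among Drummond, Ruiz and Baptiste, by years on the livery (higher first): Drummond (34 years) before Ruiz (18 years) before Baptiste (15 years).
Full order: Novak, Moreau, Nguyen, Drummond, Ruiz, Baptiste, Vance.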